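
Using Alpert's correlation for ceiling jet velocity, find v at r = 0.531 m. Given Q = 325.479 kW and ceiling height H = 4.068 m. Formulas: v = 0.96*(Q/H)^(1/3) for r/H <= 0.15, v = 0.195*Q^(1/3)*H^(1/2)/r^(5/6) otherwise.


r/H = 0.531 / 4.068 = 0.13053
r/H <= 0.15, so v = 0.96*(Q/H)^(1/3)
Q/H = 80.010
(Q/H)^(1/3) = 4.3090
v = 0.96 * 4.3090 = 4.1367 m/s

4.1367 m/s


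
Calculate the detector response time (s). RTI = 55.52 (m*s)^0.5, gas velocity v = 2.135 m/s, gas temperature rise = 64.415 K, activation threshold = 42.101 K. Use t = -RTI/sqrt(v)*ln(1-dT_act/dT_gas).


dT_act/dT_gas = 0.65359
ln(1 - 0.65359) = -1.0601
t = -55.52 / sqrt(2.135) * -1.0601 = 40.282 s

40.282 s


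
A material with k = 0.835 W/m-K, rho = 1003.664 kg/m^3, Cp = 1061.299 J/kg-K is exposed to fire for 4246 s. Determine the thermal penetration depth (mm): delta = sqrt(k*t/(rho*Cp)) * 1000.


alpha = 0.835 / (1003.664 * 1061.299) = 7.8390e-07 m^2/s
alpha * t = 0.0033284
delta = sqrt(0.0033284) * 1000 = 57.693 mm

57.693 mm


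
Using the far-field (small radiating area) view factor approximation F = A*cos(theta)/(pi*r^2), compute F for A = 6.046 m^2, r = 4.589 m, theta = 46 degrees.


cos(46 deg) = 0.69466
pi*r^2 = 66.159
F = 6.046 * 0.69466 / 66.159 = 0.063482

0.063482


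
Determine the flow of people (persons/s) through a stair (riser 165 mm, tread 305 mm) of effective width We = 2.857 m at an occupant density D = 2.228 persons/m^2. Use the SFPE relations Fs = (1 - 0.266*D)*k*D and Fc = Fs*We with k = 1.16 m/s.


1 - 0.266*D = 1 - 0.266*2.228 = 0.40735
Fs = 0.40735 * 1.16 * 2.228 = 1.0528 persons/(s*m)
Fc = 1.0528 * 2.857 = 3.0078 persons/s

3.0078 persons/s


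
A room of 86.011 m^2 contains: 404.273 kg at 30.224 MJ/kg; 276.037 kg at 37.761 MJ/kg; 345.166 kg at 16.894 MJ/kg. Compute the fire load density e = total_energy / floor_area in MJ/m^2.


Total energy = 404.273*30.224 + 276.037*37.761 + 345.166*16.894
= 12218.75 + 10423.43 + 5831.234
= 28473.41 MJ
e = 28473.41 / 86.011 = 331.04 MJ/m^2

331.04 MJ/m^2


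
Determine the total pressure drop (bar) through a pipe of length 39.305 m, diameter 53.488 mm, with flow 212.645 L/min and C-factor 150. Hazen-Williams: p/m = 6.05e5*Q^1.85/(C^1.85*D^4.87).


Q^1.85 = 20238
C^1.85 = 10611
D^4.87 = 2.6098e+08
p/m = 0.0044212 bar/m
p_total = 0.0044212 * 39.305 = 0.17378 bar

0.17378 bar


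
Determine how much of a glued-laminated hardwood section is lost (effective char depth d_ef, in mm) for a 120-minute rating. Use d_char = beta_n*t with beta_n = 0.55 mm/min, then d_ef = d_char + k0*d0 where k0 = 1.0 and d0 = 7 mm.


d_char = 0.55 * 120 = 66 mm
d_ef = 66 + 1.0*7 = 73 mm

73 mm


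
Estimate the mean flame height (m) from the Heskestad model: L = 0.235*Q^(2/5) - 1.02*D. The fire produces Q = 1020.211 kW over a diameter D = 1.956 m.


Q^(2/5) = 15.976
0.235 * Q^(2/5) = 3.7544
1.02 * D = 1.9951
L = 1.7593 m

1.7593 m


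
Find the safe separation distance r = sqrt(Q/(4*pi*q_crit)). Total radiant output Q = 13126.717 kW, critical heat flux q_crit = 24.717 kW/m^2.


4*pi*q_crit = 310.60
Q/(4*pi*q_crit) = 42.262
r = sqrt(42.262) = 6.5009 m

6.5009 m


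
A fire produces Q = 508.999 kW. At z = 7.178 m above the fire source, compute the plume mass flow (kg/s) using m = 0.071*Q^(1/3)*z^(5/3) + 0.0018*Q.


Q^(1/3) = 7.9843
z^(5/3) = 26.710
First term = 0.071 * 7.9843 * 26.710 = 15.142
Second term = 0.0018 * 508.999 = 0.91620
m = 16.058 kg/s

16.058 kg/s


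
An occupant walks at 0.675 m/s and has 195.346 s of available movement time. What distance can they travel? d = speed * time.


d = 0.675 * 195.346 = 131.86 m

131.86 m


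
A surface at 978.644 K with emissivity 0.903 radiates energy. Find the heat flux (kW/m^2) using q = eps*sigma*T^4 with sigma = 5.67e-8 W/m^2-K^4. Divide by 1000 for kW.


T^4 = 9.1727e+11
q = 0.903 * 5.67e-8 * 9.1727e+11 / 1000 = 46.965 kW/m^2

46.965 kW/m^2


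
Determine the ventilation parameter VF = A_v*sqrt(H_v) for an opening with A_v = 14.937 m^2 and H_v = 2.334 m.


sqrt(H_v) = 1.5277
VF = 14.937 * 1.5277 = 22.820 m^(5/2)

22.820 m^(5/2)


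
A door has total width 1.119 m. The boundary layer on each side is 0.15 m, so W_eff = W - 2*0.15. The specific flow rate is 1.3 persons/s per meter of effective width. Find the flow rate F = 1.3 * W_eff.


W_eff = 1.119 - 0.30 = 0.819 m
F = 1.3 * 0.819 = 1.0647 persons/s

1.0647 persons/s


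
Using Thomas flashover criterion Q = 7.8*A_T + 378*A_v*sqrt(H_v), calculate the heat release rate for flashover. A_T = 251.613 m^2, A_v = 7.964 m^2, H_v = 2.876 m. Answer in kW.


7.8*A_T = 1962.6
sqrt(H_v) = 1.6959
378*A_v*sqrt(H_v) = 5105.3
Q = 1962.6 + 5105.3 = 7067.8 kW

7067.8 kW


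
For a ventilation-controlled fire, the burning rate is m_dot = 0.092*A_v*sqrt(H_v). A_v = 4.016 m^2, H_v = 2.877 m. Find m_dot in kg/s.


sqrt(H_v) = 1.6962
m_dot = 0.092 * 4.016 * 1.6962 = 0.62669 kg/s

0.62669 kg/s


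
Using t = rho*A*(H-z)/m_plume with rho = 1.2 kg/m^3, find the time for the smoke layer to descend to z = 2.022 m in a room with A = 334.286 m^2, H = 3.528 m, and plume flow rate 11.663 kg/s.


H - z = 1.506 m
t = 1.2 * 334.286 * 1.506 / 11.663 = 51.798 s

51.798 s


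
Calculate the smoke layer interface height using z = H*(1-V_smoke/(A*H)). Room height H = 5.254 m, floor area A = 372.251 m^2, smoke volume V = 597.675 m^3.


V/(A*H) = 0.30559
1 - 0.30559 = 0.69441
z = 5.254 * 0.69441 = 3.6484 m

3.6484 m


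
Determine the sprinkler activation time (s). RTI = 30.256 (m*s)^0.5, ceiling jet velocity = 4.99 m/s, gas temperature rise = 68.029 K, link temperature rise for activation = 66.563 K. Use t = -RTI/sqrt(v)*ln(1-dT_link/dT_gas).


dT_link/dT_gas = 0.97845
ln(1 - 0.97845) = -3.8374
t = -30.256 / sqrt(4.99) * -3.8374 = 51.975 s

51.975 s


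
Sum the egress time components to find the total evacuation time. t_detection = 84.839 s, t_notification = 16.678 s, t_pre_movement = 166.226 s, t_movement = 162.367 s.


Total = 84.839 + 16.678 + 166.226 + 162.367 = 430.11 s

430.11 s


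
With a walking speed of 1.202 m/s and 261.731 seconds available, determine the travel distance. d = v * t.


d = 1.202 * 261.731 = 314.60 m

314.60 m


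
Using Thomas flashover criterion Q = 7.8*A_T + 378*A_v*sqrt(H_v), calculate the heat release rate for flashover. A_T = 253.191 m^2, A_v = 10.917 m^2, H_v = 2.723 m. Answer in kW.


7.8*A_T = 1974.9
sqrt(H_v) = 1.6502
378*A_v*sqrt(H_v) = 6809.6
Q = 1974.9 + 6809.6 = 8784.4 kW

8784.4 kW


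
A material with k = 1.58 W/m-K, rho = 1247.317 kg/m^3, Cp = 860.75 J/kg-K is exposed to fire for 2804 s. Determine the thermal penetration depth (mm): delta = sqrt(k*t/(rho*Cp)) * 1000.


alpha = 1.58 / (1247.317 * 860.75) = 1.4716e-06 m^2/s
alpha * t = 0.0041265
delta = sqrt(0.0041265) * 1000 = 64.238 mm

64.238 mm


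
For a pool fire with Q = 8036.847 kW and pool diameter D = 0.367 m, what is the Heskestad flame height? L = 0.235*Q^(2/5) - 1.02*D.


Q^(2/5) = 36.478
0.235 * Q^(2/5) = 8.5724
1.02 * D = 0.37434
L = 8.1981 m

8.1981 m


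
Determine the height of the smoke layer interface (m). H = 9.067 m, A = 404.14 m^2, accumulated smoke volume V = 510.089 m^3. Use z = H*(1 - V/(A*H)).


V/(A*H) = 0.13920
1 - 0.13920 = 0.86080
z = 9.067 * 0.86080 = 7.8048 m

7.8048 m


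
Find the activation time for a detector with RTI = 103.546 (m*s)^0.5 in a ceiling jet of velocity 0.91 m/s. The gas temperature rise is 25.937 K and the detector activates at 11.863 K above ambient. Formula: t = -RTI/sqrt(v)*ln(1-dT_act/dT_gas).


dT_act/dT_gas = 0.45738
ln(1 - 0.45738) = -0.61134
t = -103.546 / sqrt(0.91) * -0.61134 = 66.358 s

66.358 s


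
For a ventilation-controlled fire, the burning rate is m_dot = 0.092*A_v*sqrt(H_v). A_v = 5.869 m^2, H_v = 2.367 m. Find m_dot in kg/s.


sqrt(H_v) = 1.5385
m_dot = 0.092 * 5.869 * 1.5385 = 0.83071 kg/s

0.83071 kg/s


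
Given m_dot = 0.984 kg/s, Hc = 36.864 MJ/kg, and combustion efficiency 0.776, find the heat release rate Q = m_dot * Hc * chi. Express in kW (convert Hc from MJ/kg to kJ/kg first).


Hc = 36.864 MJ/kg = 36.864 * 1000 kJ/kg = 36864 kJ/kg
Q = 0.984 kg/s * 36864 kJ/kg * 0.776 = 28149 kW

28149 kW


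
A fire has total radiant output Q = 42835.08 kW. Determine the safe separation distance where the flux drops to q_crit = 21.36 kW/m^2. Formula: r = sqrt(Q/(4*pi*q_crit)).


4*pi*q_crit = 268.42
Q/(4*pi*q_crit) = 159.58
r = sqrt(159.58) = 12.633 m

12.633 m


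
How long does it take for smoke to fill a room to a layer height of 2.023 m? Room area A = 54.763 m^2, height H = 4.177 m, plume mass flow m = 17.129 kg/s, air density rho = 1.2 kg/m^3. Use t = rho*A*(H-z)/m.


H - z = 2.154 m
t = 1.2 * 54.763 * 2.154 / 17.129 = 8.2638 s

8.2638 s


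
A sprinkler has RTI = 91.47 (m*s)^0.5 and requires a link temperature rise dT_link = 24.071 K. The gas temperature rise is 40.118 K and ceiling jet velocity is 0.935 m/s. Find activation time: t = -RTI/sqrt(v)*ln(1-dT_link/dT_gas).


dT_link/dT_gas = 0.60000
ln(1 - 0.60000) = -0.91630
t = -91.47 / sqrt(0.935) * -0.91630 = 86.679 s

86.679 s


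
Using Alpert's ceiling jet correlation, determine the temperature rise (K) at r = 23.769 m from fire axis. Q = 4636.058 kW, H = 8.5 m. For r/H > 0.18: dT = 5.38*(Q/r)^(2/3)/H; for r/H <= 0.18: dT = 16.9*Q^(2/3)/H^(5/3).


r/H = 23.769 / 8.5 = 2.7964
r/H > 0.18, so dT = 5.38*(Q/r)^(2/3)/H
Q/r = 195.05
(Q/r)^(2/3) = 33.632
dT = 5.38 * 33.632 / 8.5 = 21.287 K

21.287 K


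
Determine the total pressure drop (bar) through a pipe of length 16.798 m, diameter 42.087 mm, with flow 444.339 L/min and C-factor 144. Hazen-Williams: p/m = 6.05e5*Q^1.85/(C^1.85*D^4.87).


Q^1.85 = 79117
C^1.85 = 9839.4
D^4.87 = 8.1208e+07
p/m = 0.059904 bar/m
p_total = 0.059904 * 16.798 = 1.0063 bar

1.0063 bar


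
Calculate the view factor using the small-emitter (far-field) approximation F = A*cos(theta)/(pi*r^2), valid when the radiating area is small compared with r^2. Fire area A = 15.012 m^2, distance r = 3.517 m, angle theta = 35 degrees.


cos(35 deg) = 0.81915
pi*r^2 = 38.859
F = 15.012 * 0.81915 / 38.859 = 0.31645

0.31645


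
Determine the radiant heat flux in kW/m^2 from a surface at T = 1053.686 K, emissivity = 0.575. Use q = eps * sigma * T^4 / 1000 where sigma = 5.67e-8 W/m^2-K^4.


T^4 = 1.2327e+12
q = 0.575 * 5.67e-8 * 1.2327e+12 / 1000 = 40.188 kW/m^2

40.188 kW/m^2


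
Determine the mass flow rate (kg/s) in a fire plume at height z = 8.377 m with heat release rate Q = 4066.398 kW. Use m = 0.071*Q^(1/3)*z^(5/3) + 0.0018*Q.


Q^(1/3) = 15.961
z^(5/3) = 34.553
First term = 0.071 * 15.961 * 34.553 = 39.157
Second term = 0.0018 * 4066.398 = 7.3195
m = 46.476 kg/s

46.476 kg/s


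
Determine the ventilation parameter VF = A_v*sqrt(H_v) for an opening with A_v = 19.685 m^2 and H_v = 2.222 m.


sqrt(H_v) = 1.4906
VF = 19.685 * 1.4906 = 29.343 m^(5/2)

29.343 m^(5/2)


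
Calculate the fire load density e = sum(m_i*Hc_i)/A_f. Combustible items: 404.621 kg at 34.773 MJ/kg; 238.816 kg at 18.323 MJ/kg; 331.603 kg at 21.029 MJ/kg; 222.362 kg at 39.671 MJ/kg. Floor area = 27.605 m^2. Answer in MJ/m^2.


Total energy = 404.621*34.773 + 238.816*18.323 + 331.603*21.029 + 222.362*39.671
= 14069.89 + 4375.826 + 6973.279 + 8821.323
= 34240.31 MJ
e = 34240.31 / 27.605 = 1240.4 MJ/m^2

1240.4 MJ/m^2


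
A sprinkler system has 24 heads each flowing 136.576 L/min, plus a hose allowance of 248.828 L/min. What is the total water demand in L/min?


Sprinkler demand = 24 * 136.576 = 3277.824 L/min
Total = 3277.824 + 248.828 = 3526.652 L/min

3526.652 L/min


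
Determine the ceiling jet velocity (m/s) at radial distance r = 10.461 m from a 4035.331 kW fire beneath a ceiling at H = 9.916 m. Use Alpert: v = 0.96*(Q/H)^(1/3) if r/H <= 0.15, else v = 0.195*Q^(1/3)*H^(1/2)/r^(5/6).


r/H = 10.461 / 9.916 = 1.0550
r/H > 0.15, so v = 0.195*Q^(1/3)*H^(1/2)/r^(5/6)
Q^(1/3) = 15.921
H^(1/2) = 3.1490
r^(5/6) = 7.0737
v = 0.195 * 15.921 * 3.1490 / 7.0737 = 1.3820 m/s

1.3820 m/s


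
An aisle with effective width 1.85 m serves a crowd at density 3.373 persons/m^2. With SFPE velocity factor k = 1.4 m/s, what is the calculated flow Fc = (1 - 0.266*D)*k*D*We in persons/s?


1 - 0.266*D = 1 - 0.266*3.373 = 0.10278
Fs = 0.10278 * 1.4 * 3.373 = 0.48536 persons/(s*m)
Fc = 0.48536 * 1.85 = 0.89791 persons/s

0.89791 persons/s


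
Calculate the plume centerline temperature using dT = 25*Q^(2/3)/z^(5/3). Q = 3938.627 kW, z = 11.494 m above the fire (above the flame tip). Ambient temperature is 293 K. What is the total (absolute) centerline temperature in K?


Q^(2/3) = 249.40
z^(5/3) = 58.540
dT = 25 * 249.40 / 58.540 = 106.51 K
T = 293 + 106.51 = 399.51 K

399.51 K


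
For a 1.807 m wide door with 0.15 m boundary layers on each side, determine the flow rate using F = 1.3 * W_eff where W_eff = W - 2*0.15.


W_eff = 1.807 - 0.30 = 1.507 m
F = 1.3 * 1.507 = 1.9591 persons/s

1.9591 persons/s


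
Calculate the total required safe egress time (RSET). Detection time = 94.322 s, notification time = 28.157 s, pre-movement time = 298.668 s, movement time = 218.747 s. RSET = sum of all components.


Total = 94.322 + 28.157 + 298.668 + 218.747 = 639.894 s

639.894 s


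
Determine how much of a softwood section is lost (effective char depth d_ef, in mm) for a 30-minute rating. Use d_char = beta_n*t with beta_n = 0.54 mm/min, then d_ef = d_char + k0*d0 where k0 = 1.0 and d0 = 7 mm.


d_char = 0.54 * 30 = 16.2 mm
d_ef = 16.2 + 1.0*7 = 23.2 mm

23.2 mm


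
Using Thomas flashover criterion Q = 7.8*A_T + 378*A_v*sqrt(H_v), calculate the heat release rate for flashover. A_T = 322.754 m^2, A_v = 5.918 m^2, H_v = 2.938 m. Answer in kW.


7.8*A_T = 2517.5
sqrt(H_v) = 1.7141
378*A_v*sqrt(H_v) = 3834.4
Q = 2517.5 + 3834.4 = 6351.8 kW

6351.8 kW


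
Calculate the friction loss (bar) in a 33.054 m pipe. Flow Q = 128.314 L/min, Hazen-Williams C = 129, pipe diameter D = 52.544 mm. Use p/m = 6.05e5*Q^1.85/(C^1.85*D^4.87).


Q^1.85 = 7948.9
C^1.85 = 8027.7
D^4.87 = 2.3930e+08
p/m = 0.0025034 bar/m
p_total = 0.0025034 * 33.054 = 0.082746 bar

0.082746 bar


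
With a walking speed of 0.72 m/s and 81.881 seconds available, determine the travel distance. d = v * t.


d = 0.72 * 81.881 = 58.954 m

58.954 m


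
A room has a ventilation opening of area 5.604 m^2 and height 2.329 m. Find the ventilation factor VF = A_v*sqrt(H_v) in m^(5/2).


sqrt(H_v) = 1.5261
VF = 5.604 * 1.5261 = 8.5523 m^(5/2)

8.5523 m^(5/2)


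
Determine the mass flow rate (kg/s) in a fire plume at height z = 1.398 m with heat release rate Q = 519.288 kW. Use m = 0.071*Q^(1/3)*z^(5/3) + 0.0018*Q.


Q^(1/3) = 8.0378
z^(5/3) = 1.7479
First term = 0.071 * 8.0378 * 1.7479 = 0.99749
Second term = 0.0018 * 519.288 = 0.93472
m = 1.9322 kg/s

1.9322 kg/s


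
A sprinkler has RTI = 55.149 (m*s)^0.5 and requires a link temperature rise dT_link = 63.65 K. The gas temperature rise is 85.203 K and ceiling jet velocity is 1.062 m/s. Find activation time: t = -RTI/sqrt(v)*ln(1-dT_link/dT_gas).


dT_link/dT_gas = 0.74704
ln(1 - 0.74704) = -1.3745
t = -55.149 / sqrt(1.062) * -1.3745 = 73.558 s

73.558 s


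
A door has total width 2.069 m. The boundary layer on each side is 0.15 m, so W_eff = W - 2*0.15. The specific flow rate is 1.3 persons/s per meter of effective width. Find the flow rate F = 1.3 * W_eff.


W_eff = 2.069 - 0.30 = 1.769 m
F = 1.3 * 1.769 = 2.2997 persons/s

2.2997 persons/s


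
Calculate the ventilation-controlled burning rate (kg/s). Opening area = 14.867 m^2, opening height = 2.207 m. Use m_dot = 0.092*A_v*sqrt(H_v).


sqrt(H_v) = 1.4856
m_dot = 0.092 * 14.867 * 1.4856 = 2.0319 kg/s

2.0319 kg/s


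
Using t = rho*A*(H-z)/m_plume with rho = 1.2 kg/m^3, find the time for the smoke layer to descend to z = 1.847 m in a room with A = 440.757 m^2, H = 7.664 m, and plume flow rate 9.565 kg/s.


H - z = 5.817 m
t = 1.2 * 440.757 * 5.817 / 9.565 = 321.66 s

321.66 s


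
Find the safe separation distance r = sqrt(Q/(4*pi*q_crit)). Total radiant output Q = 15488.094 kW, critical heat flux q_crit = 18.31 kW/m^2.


4*pi*q_crit = 230.09
Q/(4*pi*q_crit) = 67.313
r = sqrt(67.313) = 8.2045 m

8.2045 m


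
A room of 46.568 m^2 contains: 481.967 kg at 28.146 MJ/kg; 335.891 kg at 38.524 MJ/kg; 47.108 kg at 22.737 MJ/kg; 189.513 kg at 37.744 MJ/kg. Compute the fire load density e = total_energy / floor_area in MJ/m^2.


Total energy = 481.967*28.146 + 335.891*38.524 + 47.108*22.737 + 189.513*37.744
= 13565.44 + 12939.86 + 1071.095 + 7152.979
= 34729.38 MJ
e = 34729.38 / 46.568 = 745.78 MJ/m^2

745.78 MJ/m^2


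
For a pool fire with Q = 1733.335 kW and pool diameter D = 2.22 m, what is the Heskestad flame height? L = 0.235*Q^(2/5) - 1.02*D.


Q^(2/5) = 19.749
0.235 * Q^(2/5) = 4.6411
1.02 * D = 2.2644
L = 2.3767 m

2.3767 m


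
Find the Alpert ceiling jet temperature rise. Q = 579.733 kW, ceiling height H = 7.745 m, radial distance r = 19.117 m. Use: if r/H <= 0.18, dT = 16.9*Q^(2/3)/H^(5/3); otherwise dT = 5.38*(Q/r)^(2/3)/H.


r/H = 19.117 / 7.745 = 2.4683
r/H > 0.18, so dT = 5.38*(Q/r)^(2/3)/H
Q/r = 30.326
(Q/r)^(2/3) = 9.7246
dT = 5.38 * 9.7246 / 7.745 = 6.7551 K

6.7551 K


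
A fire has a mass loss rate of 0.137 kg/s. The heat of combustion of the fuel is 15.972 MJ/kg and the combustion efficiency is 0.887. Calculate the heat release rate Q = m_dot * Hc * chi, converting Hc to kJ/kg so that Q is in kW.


Hc = 15.972 MJ/kg = 15.972 * 1000 kJ/kg = 15972 kJ/kg
Q = 0.137 kg/s * 15972 kJ/kg * 0.887 = 1940.9 kW

1940.9 kW


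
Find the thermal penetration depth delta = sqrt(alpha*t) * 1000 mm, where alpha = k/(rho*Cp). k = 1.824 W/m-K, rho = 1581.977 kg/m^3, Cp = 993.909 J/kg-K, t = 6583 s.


alpha = 1.824 / (1581.977 * 993.909) = 1.1601e-06 m^2/s
alpha * t = 0.0076366
delta = sqrt(0.0076366) * 1000 = 87.388 mm

87.388 mm


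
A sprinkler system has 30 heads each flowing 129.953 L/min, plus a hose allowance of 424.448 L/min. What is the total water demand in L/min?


Sprinkler demand = 30 * 129.953 = 3898.59 L/min
Total = 3898.59 + 424.448 = 4323.038 L/min

4323.038 L/min


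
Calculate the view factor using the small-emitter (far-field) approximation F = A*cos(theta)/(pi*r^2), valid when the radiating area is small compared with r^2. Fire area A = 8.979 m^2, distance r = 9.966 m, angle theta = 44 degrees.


cos(44 deg) = 0.71934
pi*r^2 = 312.03
F = 8.979 * 0.71934 / 312.03 = 0.020700

0.020700


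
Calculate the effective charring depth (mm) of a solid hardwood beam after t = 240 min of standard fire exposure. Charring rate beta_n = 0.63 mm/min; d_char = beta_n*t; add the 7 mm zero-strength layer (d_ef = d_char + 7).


d_char = 0.63 * 240 = 151.2 mm
d_ef = 151.2 + 1.0*7 = 158.2 mm

158.2 mm


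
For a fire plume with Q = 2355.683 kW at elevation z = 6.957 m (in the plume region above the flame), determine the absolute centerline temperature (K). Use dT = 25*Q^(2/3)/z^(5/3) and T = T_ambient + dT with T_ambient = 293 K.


Q^(2/3) = 177.04
z^(5/3) = 25.353
dT = 25 * 177.04 / 25.353 = 174.57 K
T = 293 + 174.57 = 467.57 K

467.57 K


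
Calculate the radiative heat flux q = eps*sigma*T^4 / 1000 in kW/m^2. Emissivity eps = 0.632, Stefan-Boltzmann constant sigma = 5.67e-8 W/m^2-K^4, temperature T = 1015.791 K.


T^4 = 1.0647e+12
q = 0.632 * 5.67e-8 * 1.0647e+12 / 1000 = 38.152 kW/m^2

38.152 kW/m^2


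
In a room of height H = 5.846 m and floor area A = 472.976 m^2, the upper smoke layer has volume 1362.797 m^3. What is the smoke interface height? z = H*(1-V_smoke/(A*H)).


V/(A*H) = 0.49287
1 - 0.49287 = 0.50713
z = 5.846 * 0.50713 = 2.9647 m

2.9647 m


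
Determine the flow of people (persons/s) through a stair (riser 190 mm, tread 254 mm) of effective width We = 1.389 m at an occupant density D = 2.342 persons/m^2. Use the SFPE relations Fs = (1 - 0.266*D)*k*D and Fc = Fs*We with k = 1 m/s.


1 - 0.266*D = 1 - 0.266*2.342 = 0.37703
Fs = 0.37703 * 1 * 2.342 = 0.88300 persons/(s*m)
Fc = 0.88300 * 1.389 = 1.2265 persons/s

1.2265 persons/s


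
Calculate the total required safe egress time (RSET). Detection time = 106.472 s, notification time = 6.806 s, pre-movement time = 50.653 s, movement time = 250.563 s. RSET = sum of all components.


Total = 106.472 + 6.806 + 50.653 + 250.563 = 414.494 s

414.494 s


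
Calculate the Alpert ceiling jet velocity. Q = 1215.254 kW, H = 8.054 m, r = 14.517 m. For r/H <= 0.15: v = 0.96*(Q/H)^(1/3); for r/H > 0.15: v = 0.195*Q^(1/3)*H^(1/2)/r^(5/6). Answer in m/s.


r/H = 14.517 / 8.054 = 1.8025
r/H > 0.15, so v = 0.195*Q^(1/3)*H^(1/2)/r^(5/6)
Q^(1/3) = 10.671
H^(1/2) = 2.8380
r^(5/6) = 9.2946
v = 0.195 * 10.671 * 2.8380 / 9.2946 = 0.63538 m/s

0.63538 m/s


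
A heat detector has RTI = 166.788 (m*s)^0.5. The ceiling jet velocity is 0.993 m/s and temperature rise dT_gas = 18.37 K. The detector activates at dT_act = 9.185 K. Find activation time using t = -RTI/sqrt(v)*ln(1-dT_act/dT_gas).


dT_act/dT_gas = 0.5
ln(1 - 0.5) = -0.69315
t = -166.788 / sqrt(0.993) * -0.69315 = 116.02 s

116.02 s


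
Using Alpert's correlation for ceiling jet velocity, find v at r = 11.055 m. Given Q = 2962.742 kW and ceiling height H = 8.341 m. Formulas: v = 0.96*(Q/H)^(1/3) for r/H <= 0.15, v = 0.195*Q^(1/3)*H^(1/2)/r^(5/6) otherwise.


r/H = 11.055 / 8.341 = 1.3254
r/H > 0.15, so v = 0.195*Q^(1/3)*H^(1/2)/r^(5/6)
Q^(1/3) = 14.363
H^(1/2) = 2.8881
r^(5/6) = 7.4068
v = 0.195 * 14.363 * 2.8881 / 7.4068 = 1.0921 m/s

1.0921 m/s


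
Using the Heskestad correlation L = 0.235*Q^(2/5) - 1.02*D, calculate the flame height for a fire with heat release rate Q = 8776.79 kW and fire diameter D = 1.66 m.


Q^(2/5) = 37.786
0.235 * Q^(2/5) = 8.8798
1.02 * D = 1.6932
L = 7.1866 m

7.1866 m


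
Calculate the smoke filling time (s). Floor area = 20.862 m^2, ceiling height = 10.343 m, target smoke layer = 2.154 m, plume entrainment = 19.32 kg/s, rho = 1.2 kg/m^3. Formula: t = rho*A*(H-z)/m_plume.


H - z = 8.189 m
t = 1.2 * 20.862 * 8.189 / 19.32 = 10.611 s

10.611 s


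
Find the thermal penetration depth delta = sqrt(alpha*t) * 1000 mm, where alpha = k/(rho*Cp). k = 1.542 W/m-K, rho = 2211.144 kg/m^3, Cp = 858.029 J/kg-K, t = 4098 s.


alpha = 1.542 / (2211.144 * 858.029) = 8.1277e-07 m^2/s
alpha * t = 0.0033307
delta = sqrt(0.0033307) * 1000 = 57.712 mm

57.712 mm


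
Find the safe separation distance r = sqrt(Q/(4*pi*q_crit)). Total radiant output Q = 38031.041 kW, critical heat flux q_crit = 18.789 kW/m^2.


4*pi*q_crit = 236.11
Q/(4*pi*q_crit) = 161.07
r = sqrt(161.07) = 12.691 m

12.691 m


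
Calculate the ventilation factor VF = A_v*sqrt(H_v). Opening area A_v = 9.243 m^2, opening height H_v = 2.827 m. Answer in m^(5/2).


sqrt(H_v) = 1.6814
VF = 9.243 * 1.6814 = 15.541 m^(5/2)

15.541 m^(5/2)


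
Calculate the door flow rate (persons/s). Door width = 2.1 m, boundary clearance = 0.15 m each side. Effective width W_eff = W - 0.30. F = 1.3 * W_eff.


W_eff = 2.1 - 0.30 = 1.8 m
F = 1.3 * 1.8 = 2.34 persons/s

2.34 persons/s


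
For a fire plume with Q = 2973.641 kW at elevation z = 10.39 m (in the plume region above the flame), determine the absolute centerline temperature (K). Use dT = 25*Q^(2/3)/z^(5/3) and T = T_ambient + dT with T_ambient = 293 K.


Q^(2/3) = 206.79
z^(5/3) = 49.472
dT = 25 * 206.79 / 49.472 = 104.50 K
T = 293 + 104.50 = 397.50 K

397.50 K


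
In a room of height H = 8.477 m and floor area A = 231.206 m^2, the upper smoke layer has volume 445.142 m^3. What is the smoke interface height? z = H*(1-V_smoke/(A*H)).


V/(A*H) = 0.22712
1 - 0.22712 = 0.77288
z = 8.477 * 0.77288 = 6.5517 m

6.5517 m


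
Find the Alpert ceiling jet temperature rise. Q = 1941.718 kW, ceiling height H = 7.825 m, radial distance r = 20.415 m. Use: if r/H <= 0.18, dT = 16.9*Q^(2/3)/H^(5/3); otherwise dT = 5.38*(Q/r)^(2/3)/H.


r/H = 20.415 / 7.825 = 2.6089
r/H > 0.18, so dT = 5.38*(Q/r)^(2/3)/H
Q/r = 95.112
(Q/r)^(2/3) = 20.836
dT = 5.38 * 20.836 / 7.825 = 14.326 K

14.326 K


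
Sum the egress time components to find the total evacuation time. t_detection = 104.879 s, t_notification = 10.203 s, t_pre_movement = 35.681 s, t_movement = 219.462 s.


Total = 104.879 + 10.203 + 35.681 + 219.462 = 370.225 s

370.225 s


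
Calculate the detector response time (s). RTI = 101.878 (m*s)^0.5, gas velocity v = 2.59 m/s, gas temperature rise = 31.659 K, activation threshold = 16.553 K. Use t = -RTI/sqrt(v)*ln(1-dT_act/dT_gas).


dT_act/dT_gas = 0.52285
ln(1 - 0.52285) = -0.73993
t = -101.878 / sqrt(2.59) * -0.73993 = 46.840 s

46.840 s


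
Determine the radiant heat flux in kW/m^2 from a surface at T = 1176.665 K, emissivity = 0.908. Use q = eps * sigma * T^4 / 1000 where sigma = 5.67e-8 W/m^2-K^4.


T^4 = 1.9170e+12
q = 0.908 * 5.67e-8 * 1.9170e+12 / 1000 = 98.692 kW/m^2

98.692 kW/m^2


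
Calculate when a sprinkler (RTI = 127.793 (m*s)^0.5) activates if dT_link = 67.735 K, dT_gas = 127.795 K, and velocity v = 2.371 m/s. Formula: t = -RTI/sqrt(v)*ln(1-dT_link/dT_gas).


dT_link/dT_gas = 0.53003
ln(1 - 0.53003) = -0.75508
t = -127.793 / sqrt(2.371) * -0.75508 = 62.667 s

62.667 s


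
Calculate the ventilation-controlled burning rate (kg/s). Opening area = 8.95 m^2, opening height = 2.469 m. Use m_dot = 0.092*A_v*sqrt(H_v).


sqrt(H_v) = 1.5713
m_dot = 0.092 * 8.95 * 1.5713 = 1.2938 kg/s

1.2938 kg/s


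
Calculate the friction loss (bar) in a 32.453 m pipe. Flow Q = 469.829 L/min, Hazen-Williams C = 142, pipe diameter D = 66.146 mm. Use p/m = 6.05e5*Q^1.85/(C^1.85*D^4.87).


Q^1.85 = 87718
C^1.85 = 9588.1
D^4.87 = 7.3426e+08
p/m = 0.0075380 bar/m
p_total = 0.0075380 * 32.453 = 0.24463 bar

0.24463 bar


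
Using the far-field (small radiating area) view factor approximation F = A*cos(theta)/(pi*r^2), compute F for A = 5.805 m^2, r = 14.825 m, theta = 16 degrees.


cos(16 deg) = 0.96126
pi*r^2 = 690.46
F = 5.805 * 0.96126 / 690.46 = 0.0080817

0.0080817


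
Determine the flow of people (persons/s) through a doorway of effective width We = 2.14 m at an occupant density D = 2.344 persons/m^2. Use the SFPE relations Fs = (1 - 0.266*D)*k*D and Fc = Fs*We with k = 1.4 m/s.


1 - 0.266*D = 1 - 0.266*2.344 = 0.37650
Fs = 0.37650 * 1.4 * 2.344 = 1.2355 persons/(s*m)
Fc = 1.2355 * 2.14 = 2.6440 persons/s

2.6440 persons/s


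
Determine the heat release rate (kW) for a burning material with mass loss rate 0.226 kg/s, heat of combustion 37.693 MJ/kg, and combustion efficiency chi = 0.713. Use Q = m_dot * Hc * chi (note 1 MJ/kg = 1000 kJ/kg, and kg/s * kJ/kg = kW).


Hc = 37.693 MJ/kg = 37.693 * 1000 kJ/kg = 37693 kJ/kg
Q = 0.226 kg/s * 37693 kJ/kg * 0.713 = 6073.8 kW

6073.8 kW


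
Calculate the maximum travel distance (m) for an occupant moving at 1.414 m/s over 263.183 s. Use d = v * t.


d = 1.414 * 263.183 = 372.14 m

372.14 m


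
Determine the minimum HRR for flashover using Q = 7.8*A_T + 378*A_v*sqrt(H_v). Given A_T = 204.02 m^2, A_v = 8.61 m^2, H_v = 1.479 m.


7.8*A_T = 1591.356
sqrt(H_v) = 1.2161
378*A_v*sqrt(H_v) = 3958.0
Q = 1591.356 + 3958.0 = 5549.4 kW

5549.4 kW


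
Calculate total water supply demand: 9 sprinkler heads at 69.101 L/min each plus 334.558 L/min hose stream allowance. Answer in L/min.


Sprinkler demand = 9 * 69.101 = 621.909 L/min
Total = 621.909 + 334.558 = 956.467 L/min

956.467 L/min


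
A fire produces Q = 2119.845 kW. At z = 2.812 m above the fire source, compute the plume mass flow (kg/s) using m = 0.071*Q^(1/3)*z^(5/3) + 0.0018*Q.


Q^(1/3) = 12.846
z^(5/3) = 5.6022
First term = 0.071 * 12.846 * 5.6022 = 5.1096
Second term = 0.0018 * 2119.845 = 3.8157
m = 8.9253 kg/s

8.9253 kg/s


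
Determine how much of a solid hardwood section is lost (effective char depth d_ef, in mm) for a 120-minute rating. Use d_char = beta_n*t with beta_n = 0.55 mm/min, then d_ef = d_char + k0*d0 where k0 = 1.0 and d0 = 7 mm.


d_char = 0.55 * 120 = 66 mm
d_ef = 66 + 1.0*7 = 73 mm

73 mm


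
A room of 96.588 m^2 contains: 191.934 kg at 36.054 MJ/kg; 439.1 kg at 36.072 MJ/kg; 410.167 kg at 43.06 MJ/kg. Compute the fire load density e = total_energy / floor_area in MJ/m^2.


Total energy = 191.934*36.054 + 439.1*36.072 + 410.167*43.06
= 6919.988 + 15839.22 + 17661.79
= 40420.99 MJ
e = 40420.99 / 96.588 = 418.49 MJ/m^2

418.49 MJ/m^2


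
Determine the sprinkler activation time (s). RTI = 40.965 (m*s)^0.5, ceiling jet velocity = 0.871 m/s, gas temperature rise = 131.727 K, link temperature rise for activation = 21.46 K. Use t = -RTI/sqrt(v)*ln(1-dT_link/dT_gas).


dT_link/dT_gas = 0.16291
ln(1 - 0.16291) = -0.17783
t = -40.965 / sqrt(0.871) * -0.17783 = 7.8055 s

7.8055 s


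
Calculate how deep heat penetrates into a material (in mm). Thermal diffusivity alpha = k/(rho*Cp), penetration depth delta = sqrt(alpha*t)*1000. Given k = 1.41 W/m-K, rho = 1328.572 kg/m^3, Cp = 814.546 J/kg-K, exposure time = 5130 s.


alpha = 1.41 / (1328.572 * 814.546) = 1.3029e-06 m^2/s
alpha * t = 0.0066840
delta = sqrt(0.0066840) * 1000 = 81.756 mm

81.756 mm


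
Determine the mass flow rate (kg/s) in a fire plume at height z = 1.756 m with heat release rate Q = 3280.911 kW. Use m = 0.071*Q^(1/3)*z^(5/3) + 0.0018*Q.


Q^(1/3) = 14.859
z^(5/3) = 2.5559
First term = 0.071 * 14.859 * 2.5559 = 2.6965
Second term = 0.0018 * 3280.911 = 5.9056
m = 8.6021 kg/s

8.6021 kg/s


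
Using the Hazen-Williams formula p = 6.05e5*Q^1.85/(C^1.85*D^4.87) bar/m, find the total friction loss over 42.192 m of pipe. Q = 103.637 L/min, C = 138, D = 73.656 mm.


Q^1.85 = 5354.3
C^1.85 = 9094.4
D^4.87 = 1.2397e+09
p/m = 0.00028733 bar/m
p_total = 0.00028733 * 42.192 = 0.012123 bar

0.012123 bar


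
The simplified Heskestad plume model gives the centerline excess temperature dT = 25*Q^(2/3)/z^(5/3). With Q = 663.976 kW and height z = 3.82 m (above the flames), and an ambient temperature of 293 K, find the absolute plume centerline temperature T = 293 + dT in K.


Q^(2/3) = 76.109
z^(5/3) = 9.3348
dT = 25 * 76.109 / 9.3348 = 203.83 K
T = 293 + 203.83 = 496.83 K

496.83 K


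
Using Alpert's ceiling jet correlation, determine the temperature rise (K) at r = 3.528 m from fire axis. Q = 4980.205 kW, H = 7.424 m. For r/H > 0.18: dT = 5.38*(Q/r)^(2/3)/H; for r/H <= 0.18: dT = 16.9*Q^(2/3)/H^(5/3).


r/H = 3.528 / 7.424 = 0.47522
r/H > 0.18, so dT = 5.38*(Q/r)^(2/3)/H
Q/r = 1411.6
(Q/r)^(2/3) = 125.84
dT = 5.38 * 125.84 / 7.424 = 91.192 K

91.192 K


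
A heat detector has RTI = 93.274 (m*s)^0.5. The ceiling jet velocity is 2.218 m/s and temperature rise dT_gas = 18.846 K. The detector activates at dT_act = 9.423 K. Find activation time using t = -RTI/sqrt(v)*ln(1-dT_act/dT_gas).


dT_act/dT_gas = 0.5
ln(1 - 0.5) = -0.69315
t = -93.274 / sqrt(2.218) * -0.69315 = 43.412 s

43.412 s


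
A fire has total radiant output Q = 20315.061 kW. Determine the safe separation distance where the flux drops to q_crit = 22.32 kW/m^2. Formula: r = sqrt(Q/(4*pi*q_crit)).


4*pi*q_crit = 280.48
Q/(4*pi*q_crit) = 72.429
r = sqrt(72.429) = 8.5105 m

8.5105 m


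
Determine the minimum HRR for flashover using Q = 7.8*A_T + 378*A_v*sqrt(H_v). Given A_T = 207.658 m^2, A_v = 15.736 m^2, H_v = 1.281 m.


7.8*A_T = 1619.7
sqrt(H_v) = 1.1318
378*A_v*sqrt(H_v) = 6732.3
Q = 1619.7 + 6732.3 = 8352.0 kW

8352.0 kW


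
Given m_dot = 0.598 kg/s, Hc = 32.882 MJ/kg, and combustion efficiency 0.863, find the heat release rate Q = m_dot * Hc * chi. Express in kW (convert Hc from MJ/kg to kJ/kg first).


Hc = 32.882 MJ/kg = 32.882 * 1000 kJ/kg = 32882 kJ/kg
Q = 0.598 kg/s * 32882 kJ/kg * 0.863 = 16970 kW

16970 kW


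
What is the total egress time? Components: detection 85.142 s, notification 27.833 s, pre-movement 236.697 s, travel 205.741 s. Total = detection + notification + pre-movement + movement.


Total = 85.142 + 27.833 + 236.697 + 205.741 = 555.413 s

555.413 s


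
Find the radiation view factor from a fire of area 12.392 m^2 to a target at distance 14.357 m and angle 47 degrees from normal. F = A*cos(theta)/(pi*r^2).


cos(47 deg) = 0.68200
pi*r^2 = 647.56
F = 12.392 * 0.68200 / 647.56 = 0.013051

0.013051


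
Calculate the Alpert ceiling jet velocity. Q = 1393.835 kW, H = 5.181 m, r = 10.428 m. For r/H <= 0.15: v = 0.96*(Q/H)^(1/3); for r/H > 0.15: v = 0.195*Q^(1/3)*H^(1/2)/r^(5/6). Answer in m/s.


r/H = 10.428 / 5.181 = 2.0127
r/H > 0.15, so v = 0.195*Q^(1/3)*H^(1/2)/r^(5/6)
Q^(1/3) = 11.170
H^(1/2) = 2.2762
r^(5/6) = 7.0551
v = 0.195 * 11.170 * 2.2762 / 7.0551 = 0.70277 m/s

0.70277 m/s


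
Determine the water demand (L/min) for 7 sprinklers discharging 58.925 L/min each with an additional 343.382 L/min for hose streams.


Sprinkler demand = 7 * 58.925 = 412.475 L/min
Total = 412.475 + 343.382 = 755.857 L/min

755.857 L/min


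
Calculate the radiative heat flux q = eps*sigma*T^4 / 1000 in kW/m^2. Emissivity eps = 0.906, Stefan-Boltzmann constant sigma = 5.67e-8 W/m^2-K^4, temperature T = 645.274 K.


T^4 = 1.7337e+11
q = 0.906 * 5.67e-8 * 1.7337e+11 / 1000 = 8.9061 kW/m^2

8.9061 kW/m^2


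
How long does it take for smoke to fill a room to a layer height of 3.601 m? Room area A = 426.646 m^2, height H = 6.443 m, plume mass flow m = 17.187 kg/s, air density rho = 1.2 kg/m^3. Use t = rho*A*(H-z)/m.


H - z = 2.842 m
t = 1.2 * 426.646 * 2.842 / 17.187 = 84.659 s

84.659 s


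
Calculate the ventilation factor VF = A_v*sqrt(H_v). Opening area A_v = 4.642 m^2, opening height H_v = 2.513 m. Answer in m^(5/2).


sqrt(H_v) = 1.5852
VF = 4.642 * 1.5852 = 7.3587 m^(5/2)

7.3587 m^(5/2)


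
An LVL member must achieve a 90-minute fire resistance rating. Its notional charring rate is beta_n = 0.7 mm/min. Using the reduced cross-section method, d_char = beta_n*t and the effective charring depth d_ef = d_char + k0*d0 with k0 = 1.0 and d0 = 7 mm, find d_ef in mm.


d_char = 0.7 * 90 = 63 mm
d_ef = 63 + 1.0*7 = 70 mm

70 mm


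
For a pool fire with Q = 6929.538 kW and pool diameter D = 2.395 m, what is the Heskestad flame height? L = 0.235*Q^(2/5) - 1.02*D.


Q^(2/5) = 34.378
0.235 * Q^(2/5) = 8.0789
1.02 * D = 2.4429
L = 5.6360 m

5.6360 m


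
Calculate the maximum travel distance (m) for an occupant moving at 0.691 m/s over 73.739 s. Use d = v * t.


d = 0.691 * 73.739 = 50.954 m

50.954 m


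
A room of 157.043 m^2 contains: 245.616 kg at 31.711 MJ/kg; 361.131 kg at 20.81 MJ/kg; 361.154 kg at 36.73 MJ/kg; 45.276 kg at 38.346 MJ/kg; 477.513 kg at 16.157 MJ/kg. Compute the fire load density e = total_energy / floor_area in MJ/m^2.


Total energy = 245.616*31.711 + 361.131*20.81 + 361.154*36.73 + 45.276*38.346 + 477.513*16.157
= 7788.729 + 7515.136 + 13265.19 + 1736.153 + 7715.178
= 38020.38 MJ
e = 38020.38 / 157.043 = 242.10 MJ/m^2

242.10 MJ/m^2


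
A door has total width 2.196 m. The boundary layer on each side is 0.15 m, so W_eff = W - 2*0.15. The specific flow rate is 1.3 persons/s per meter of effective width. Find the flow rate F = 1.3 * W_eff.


W_eff = 2.196 - 0.30 = 1.896 m
F = 1.3 * 1.896 = 2.4648 persons/s

2.4648 persons/s


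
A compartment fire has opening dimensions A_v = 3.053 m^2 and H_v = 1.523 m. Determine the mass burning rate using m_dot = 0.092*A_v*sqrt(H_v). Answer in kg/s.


sqrt(H_v) = 1.2341
m_dot = 0.092 * 3.053 * 1.2341 = 0.34663 kg/s

0.34663 kg/s


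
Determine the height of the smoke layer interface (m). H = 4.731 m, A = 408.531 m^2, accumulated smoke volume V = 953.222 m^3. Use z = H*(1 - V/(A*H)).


V/(A*H) = 0.49319
1 - 0.49319 = 0.50681
z = 4.731 * 0.50681 = 2.3977 m

2.3977 m


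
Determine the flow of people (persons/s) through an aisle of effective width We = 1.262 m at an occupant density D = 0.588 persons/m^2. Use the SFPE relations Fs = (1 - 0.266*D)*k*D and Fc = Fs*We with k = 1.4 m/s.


1 - 0.266*D = 1 - 0.266*0.588 = 0.84359
Fs = 0.84359 * 1.4 * 0.588 = 0.69444 persons/(s*m)
Fc = 0.69444 * 1.262 = 0.87639 persons/s

0.87639 persons/s


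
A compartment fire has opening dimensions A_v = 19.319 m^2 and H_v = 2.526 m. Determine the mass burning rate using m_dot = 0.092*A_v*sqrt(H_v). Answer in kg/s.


sqrt(H_v) = 1.5893
m_dot = 0.092 * 19.319 * 1.5893 = 2.8248 kg/s

2.8248 kg/s


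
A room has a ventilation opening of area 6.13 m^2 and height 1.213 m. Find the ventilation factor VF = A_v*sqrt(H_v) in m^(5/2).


sqrt(H_v) = 1.1014
VF = 6.13 * 1.1014 = 6.7514 m^(5/2)

6.7514 m^(5/2)


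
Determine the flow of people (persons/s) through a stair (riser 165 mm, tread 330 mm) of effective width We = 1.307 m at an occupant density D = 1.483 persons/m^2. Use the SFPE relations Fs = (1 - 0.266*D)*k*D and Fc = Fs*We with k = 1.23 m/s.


1 - 0.266*D = 1 - 0.266*1.483 = 0.60552
Fs = 0.60552 * 1.23 * 1.483 = 1.1045 persons/(s*m)
Fc = 1.1045 * 1.307 = 1.4436 persons/s

1.4436 persons/s


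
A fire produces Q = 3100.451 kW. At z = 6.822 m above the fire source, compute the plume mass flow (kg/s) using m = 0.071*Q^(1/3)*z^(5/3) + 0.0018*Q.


Q^(1/3) = 14.582
z^(5/3) = 24.539
First term = 0.071 * 14.582 * 24.539 = 25.405
Second term = 0.0018 * 3100.451 = 5.5808
m = 30.986 kg/s

30.986 kg/s


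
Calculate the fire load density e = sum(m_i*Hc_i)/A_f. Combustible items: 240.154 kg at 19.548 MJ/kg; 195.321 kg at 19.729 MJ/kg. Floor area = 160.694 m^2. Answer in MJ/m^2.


Total energy = 240.154*19.548 + 195.321*19.729
= 4694.530 + 3853.488
= 8548.018 MJ
e = 8548.018 / 160.694 = 53.194 MJ/m^2

53.194 MJ/m^2


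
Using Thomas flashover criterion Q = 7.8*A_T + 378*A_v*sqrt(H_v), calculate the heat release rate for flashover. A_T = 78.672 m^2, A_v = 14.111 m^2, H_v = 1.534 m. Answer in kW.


7.8*A_T = 613.64
sqrt(H_v) = 1.2385
378*A_v*sqrt(H_v) = 6606.4
Q = 613.64 + 6606.4 = 7220.0 kW

7220.0 kW


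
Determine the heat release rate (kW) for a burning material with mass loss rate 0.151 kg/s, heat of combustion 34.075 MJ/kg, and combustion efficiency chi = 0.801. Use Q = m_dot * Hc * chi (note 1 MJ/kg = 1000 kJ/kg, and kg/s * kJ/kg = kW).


Hc = 34.075 MJ/kg = 34.075 * 1000 kJ/kg = 34075 kJ/kg
Q = 0.151 kg/s * 34075 kJ/kg * 0.801 = 4121.4 kW

4121.4 kW


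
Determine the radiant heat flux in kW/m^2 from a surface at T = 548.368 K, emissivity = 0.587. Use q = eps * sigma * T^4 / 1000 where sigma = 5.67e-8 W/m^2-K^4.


T^4 = 9.0425e+10
q = 0.587 * 5.67e-8 * 9.0425e+10 / 1000 = 3.0096 kW/m^2

3.0096 kW/m^2


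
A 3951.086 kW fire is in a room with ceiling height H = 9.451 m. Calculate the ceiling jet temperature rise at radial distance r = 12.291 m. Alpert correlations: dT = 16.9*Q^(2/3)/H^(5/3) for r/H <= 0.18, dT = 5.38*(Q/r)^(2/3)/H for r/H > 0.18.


r/H = 12.291 / 9.451 = 1.3005
r/H > 0.18, so dT = 5.38*(Q/r)^(2/3)/H
Q/r = 321.46
(Q/r)^(2/3) = 46.927
dT = 5.38 * 46.927 / 9.451 = 26.713 K

26.713 K


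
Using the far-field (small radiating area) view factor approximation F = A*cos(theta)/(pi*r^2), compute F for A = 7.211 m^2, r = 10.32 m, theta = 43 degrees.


cos(43 deg) = 0.73135
pi*r^2 = 334.59
F = 7.211 * 0.73135 / 334.59 = 0.015762

0.015762


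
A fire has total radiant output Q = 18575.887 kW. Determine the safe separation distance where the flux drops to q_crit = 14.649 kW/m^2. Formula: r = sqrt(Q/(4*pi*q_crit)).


4*pi*q_crit = 184.08
Q/(4*pi*q_crit) = 100.91
r = sqrt(100.91) = 10.045 m

10.045 m


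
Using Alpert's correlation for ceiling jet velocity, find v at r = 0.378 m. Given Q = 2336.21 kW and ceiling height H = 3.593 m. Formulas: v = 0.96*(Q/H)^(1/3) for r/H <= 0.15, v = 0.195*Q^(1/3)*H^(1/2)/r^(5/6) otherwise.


r/H = 0.378 / 3.593 = 0.10520
r/H <= 0.15, so v = 0.96*(Q/H)^(1/3)
Q/H = 650.21
(Q/H)^(1/3) = 8.6633
v = 0.96 * 8.6633 = 8.3168 m/s

8.3168 m/s


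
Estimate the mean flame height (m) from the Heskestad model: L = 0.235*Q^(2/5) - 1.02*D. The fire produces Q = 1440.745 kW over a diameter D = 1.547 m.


Q^(2/5) = 18.341
0.235 * Q^(2/5) = 4.3103
1.02 * D = 1.5779
L = 2.7323 m

2.7323 m
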